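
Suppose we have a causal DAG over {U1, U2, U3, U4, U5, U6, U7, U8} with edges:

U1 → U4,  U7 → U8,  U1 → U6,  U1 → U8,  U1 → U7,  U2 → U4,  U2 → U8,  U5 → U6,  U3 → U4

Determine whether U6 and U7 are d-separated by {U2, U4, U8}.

There are 3 undirected paths between U6 and U7; checking each against the conditioning set {U2, U4, U8}:
Path 1: U6 ← U1 → U8 ← U7
  U1 is a fork and U1 is not conditioned on; U8 is a collider and U8 is conditioned on, which opens it — no node blocks this path, so it is active.
Path 2: U6 ← U1 → U7
  U1 is a fork and U1 is not conditioned on — no node blocks this path, so it is active.
Path 3: U6 ← U1 → U4 ← U2 → U8 ← U7
  U2 is a fork here and U2 is conditioned on, so the path is blocked at U2.
Since the path U6 ← U1 → U8 ← U7 is active, U6 and U7 are not d-separated given {U2, U4, U8}.

No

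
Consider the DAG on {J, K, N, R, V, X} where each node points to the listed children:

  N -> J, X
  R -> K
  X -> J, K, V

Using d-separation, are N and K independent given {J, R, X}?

Enumerating the 2 paths from N to K and testing each for blocking by {J, R, X}:
  1. N → X → K — X:chain[blocks] ⇒ blocked
  2. N → J ← X → K — J:collider[open]; X:fork[blocks] ⇒ blocked
All paths are blocked; N ⊥ K | {J, R, X} holds.

Yes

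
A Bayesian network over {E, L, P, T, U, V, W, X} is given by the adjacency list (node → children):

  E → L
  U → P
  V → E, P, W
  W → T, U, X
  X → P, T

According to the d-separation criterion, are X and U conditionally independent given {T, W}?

6 paths connect X and U; each must be blocked for d-separation to hold:
Path 1: X ← W ← V → P ← U
  W is a chain here and W is conditioned on, so the path is blocked at W.
Path 2: X ← W → U
  W is a fork here and W is conditioned on, so the path is blocked at W.
Path 3: X → P ← V → W → U
  P is a collider here and neither P nor any of its descendants is conditioned on, so the collider stays closed — the path is blocked at P.
Path 4: X → P ← U
  P is a collider here and neither P nor any of its descendants is conditioned on, so the collider stays closed — the path is blocked at P.
Path 5: X → T ← W ← V → P ← U
  W is a chain here and W is conditioned on, so the path is blocked at W.
Path 6: X → T ← W → U
  W is a fork here and W is conditioned on, so the path is blocked at W.
Every path is blocked, so X and U are d-separated given {T, W}.

Yes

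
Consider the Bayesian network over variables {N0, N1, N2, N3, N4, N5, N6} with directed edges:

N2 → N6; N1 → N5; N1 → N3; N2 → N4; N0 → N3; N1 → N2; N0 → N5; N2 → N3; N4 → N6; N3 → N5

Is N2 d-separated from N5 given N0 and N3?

There are 6 undirected paths between N2 and N5; checking each against the conditioning set {N0, N3}:
  1. N2 → N3 ← N1 → N5 — N3:collider[open]; N1:fork[open] ⇒ active
  2. N2 → N3 ← N0 → N5 — N3:collider[open]; N0:fork[blocks] ⇒ blocked
  3. N2 → N3 → N5 — N3:chain[blocks] ⇒ blocked
  4. N2 ← N1 → N3 ← N0 → N5 — N1:fork[open]; N3:collider[open]; N0:fork[blocks] ⇒ blocked
  5. N2 ← N1 → N3 → N5 — N1:fork[open]; N3:chain[blocks] ⇒ blocked
  6. N2 ← N1 → N5 — N1:fork[open] ⇒ active
Since the path N2 → N3 ← N1 → N5 is active, N2 and N5 are not d-separated given {N0, N3}.

No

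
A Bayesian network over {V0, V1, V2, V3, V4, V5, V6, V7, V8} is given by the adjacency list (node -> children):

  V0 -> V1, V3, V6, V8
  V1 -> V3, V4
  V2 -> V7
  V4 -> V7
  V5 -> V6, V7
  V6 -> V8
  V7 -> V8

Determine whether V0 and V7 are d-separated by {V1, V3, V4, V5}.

Yes

6 paths connect V0 and V7; each must be blocked for d-separation to hold:
Path 1: V0 → V1 → V4 → V7
  V1 is a chain here and V1 is conditioned on, so the path is blocked at V1.
Path 2: V0 → V6 ← V5 → V7
  V6 is a collider here and neither V6 nor any of its descendants is conditioned on, so the collider stays closed — the path is blocked at V6.
Path 3: V0 → V6 → V8 ← V7
  V8 is a collider here and neither V8 nor any of its descendants is conditioned on, so the collider stays closed — the path is blocked at V8.
Path 4: V0 → V8 ← V7
  V8 is a collider here and neither V8 nor any of its descendants is conditioned on, so the collider stays closed — the path is blocked at V8.
Path 5: V0 → V8 ← V6 ← V5 → V7
  V8 is a collider here and neither V8 nor any of its descendants is conditioned on, so the collider stays closed — the path is blocked at V8.
Path 6: V0 → V3 ← V1 → V4 → V7
  V1 is a fork here and V1 is conditioned on, so the path is blocked at V1.
Every path is blocked, so V0 and V7 are d-separated given {V1, V3, V4, V5}.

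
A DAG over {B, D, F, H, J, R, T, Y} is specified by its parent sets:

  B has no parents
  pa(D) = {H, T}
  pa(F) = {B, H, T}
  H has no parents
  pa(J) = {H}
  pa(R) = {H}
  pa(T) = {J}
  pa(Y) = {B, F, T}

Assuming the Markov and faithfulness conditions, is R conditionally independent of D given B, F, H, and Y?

There are 5 undirected paths between R and D; checking each against the conditioning set {B, F, H, Y}:
Path 1: R ← H → J → T → D
  H is a fork here and H is conditioned on, so the path is blocked at H.
Path 2: R ← H → F ← B → Y ← T → D
  H is a fork here and H is conditioned on, so the path is blocked at H.
Path 3: R ← H → F → Y ← T → D
  H is a fork here and H is conditioned on, so the path is blocked at H.
Path 4: R ← H → F ← T → D
  H is a fork here and H is conditioned on, so the path is blocked at H.
Path 5: R ← H → D
  H is a fork here and H is conditioned on, so the path is blocked at H.
All paths are blocked; R ⊥ D | {B, F, H, Y} holds.

Yes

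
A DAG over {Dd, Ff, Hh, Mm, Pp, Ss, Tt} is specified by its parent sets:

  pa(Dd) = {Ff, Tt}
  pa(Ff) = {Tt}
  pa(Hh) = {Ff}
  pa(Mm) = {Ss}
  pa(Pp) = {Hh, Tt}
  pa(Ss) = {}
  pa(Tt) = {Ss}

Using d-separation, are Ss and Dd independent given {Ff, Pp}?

Enumerating the 3 paths from Ss to Dd and testing each for blocking by {Ff, Pp}:
Path 1: Ss → Tt → Pp ← Hh ← Ff → Dd
  Ff is a fork here and Ff is conditioned on, so the path is blocked at Ff.
Path 2: Ss → Tt → Ff → Dd
  Ff is a chain here and Ff is conditioned on, so the path is blocked at Ff.
Path 3: Ss → Tt → Dd
  Tt is a chain and Tt is not conditioned on — no node blocks this path, so it is active.
Because an active path exists, Ss and Dd are not d-separated.

No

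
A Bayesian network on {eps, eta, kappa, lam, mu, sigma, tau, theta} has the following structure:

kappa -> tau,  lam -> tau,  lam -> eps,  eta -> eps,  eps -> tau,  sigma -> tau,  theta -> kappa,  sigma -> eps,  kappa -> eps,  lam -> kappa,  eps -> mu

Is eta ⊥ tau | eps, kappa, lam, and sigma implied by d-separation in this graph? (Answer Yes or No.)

Yes — eta and tau are d-separated given {eps, kappa, lam, sigma}.

We examine all 6 paths between eta and tau:
  1. eta → eps → tau — eps:chain[blocks] ⇒ blocked
  2. eta → eps ← lam → tau — eps:collider[open]; lam:fork[blocks] ⇒ blocked
  3. eta → eps ← lam → kappa → tau — eps:collider[open]; lam:fork[blocks]; kappa:chain[blocks] ⇒ blocked
  4. eta → eps ← sigma → tau — eps:collider[open]; sigma:fork[blocks] ⇒ blocked
  5. eta → eps ← kappa → tau — eps:collider[open]; kappa:fork[blocks] ⇒ blocked
  6. eta → eps ← kappa ← lam → tau — eps:collider[open]; kappa:chain[blocks]; lam:fork[blocks] ⇒ blocked
Since every path is blocked, d-separation holds.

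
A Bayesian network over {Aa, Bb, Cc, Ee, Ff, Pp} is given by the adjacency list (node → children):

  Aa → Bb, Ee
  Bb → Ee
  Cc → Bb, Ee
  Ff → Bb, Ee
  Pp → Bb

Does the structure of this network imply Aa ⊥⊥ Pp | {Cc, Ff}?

Enumerating the 4 paths from Aa to Pp and testing each for blocking by {Cc, Ff}:
Path 1: Aa → Bb ← Pp
  Bb is a collider here and neither Bb nor any of its descendants is conditioned on, so the collider stays closed — the path is blocked at Bb.
Path 2: Aa → Ee ← Ff → Bb ← Pp
  Ee is a collider here and neither Ee nor any of its descendants is conditioned on, so the collider stays closed — the path is blocked at Ee.
Path 3: Aa → Ee ← Bb ← Pp
  Ee is a collider here and neither Ee nor any of its descendants is conditioned on, so the collider stays closed — the path is blocked at Ee.
Path 4: Aa → Ee ← Cc → Bb ← Pp
  Ee is a collider here and neither Ee nor any of its descendants is conditioned on, so the collider stays closed — the path is blocked at Ee.
Every path is blocked, so Aa and Pp are d-separated given {Cc, Ff}.

Yes — Aa and Pp are d-separated given {Cc, Ff}.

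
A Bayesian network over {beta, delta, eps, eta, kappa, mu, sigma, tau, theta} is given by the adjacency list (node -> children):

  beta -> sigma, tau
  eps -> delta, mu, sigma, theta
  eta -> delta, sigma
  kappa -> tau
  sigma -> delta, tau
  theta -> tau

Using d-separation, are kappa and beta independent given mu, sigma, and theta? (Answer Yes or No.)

Enumerating the 5 paths from kappa to beta and testing each for blocking by {mu, sigma, theta}:
  1. kappa → tau ← sigma ← beta — tau:collider[blocks]; sigma:chain[blocks] ⇒ blocked
  2. kappa → tau ← theta ← eps → sigma ← beta — tau:collider[blocks]; theta:chain[blocks]; eps:fork[open]; sigma:collider[open] ⇒ blocked
  3. kappa → tau ← theta ← eps → delta ← sigma ← beta — tau:collider[blocks]; theta:chain[blocks]; eps:fork[open]; delta:collider[blocks]; sigma:chain[blocks] ⇒ blocked
  4. kappa → tau ← theta ← eps → delta ← eta → sigma ← beta — tau:collider[blocks]; theta:chain[blocks]; eps:fork[open]; delta:collider[blocks]; eta:fork[open]; sigma:collider[open] ⇒ blocked
  5. kappa → tau ← beta — tau:collider[blocks] ⇒ blocked
Every path is blocked, so kappa and beta are d-separated given {mu, sigma, theta}.

Yes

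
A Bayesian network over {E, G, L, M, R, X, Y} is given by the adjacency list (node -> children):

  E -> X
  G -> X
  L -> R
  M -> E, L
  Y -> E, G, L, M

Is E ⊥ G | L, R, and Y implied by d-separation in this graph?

Yes

Enumerating the 4 paths from E to G and testing each for blocking by {L, R, Y}:
Path 1: E ← M → L ← Y → G
  Y is a fork here and Y is conditioned on, so the path is blocked at Y.
Path 2: E ← M ← Y → G
  Y is a fork here and Y is conditioned on, so the path is blocked at Y.
Path 3: E → X ← G
  X is a collider here and neither X nor any of its descendants is conditioned on, so the collider stays closed — the path is blocked at X.
Path 4: E ← Y → G
  Y is a fork here and Y is conditioned on, so the path is blocked at Y.
Every path is blocked, so E and G are d-separated given {L, R, Y}.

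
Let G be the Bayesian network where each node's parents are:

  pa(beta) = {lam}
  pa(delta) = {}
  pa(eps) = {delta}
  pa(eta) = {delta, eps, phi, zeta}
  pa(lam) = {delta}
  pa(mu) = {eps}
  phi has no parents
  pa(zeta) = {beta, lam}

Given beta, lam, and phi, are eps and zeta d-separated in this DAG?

There are 6 undirected paths between eps and zeta; checking each against the conditioning set {beta, lam, phi}:
  1. eps ← delta → lam → zeta — delta:fork[open]; lam:chain[blocks] ⇒ blocked
  2. eps ← delta → lam → beta → zeta — delta:fork[open]; lam:chain[blocks]; beta:chain[blocks] ⇒ blocked
  3. eps ← delta → eta ← zeta — delta:fork[open]; eta:collider[blocks] ⇒ blocked
  4. eps → eta ← zeta — eta:collider[blocks] ⇒ blocked
  5. eps → eta ← delta → lam → zeta — eta:collider[blocks]; delta:fork[open]; lam:chain[blocks] ⇒ blocked
  6. eps → eta ← delta → lam → beta → zeta — eta:collider[blocks]; delta:fork[open]; lam:chain[blocks]; beta:chain[blocks] ⇒ blocked
Since every path is blocked, d-separation holds.

Yes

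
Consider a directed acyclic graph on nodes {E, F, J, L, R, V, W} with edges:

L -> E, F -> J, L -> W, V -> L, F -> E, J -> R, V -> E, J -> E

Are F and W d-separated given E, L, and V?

Yes — F and W are d-separated given {E, L, V}.

Enumerating the 4 paths from F to W and testing each for blocking by {E, L, V}:
  1. F → J → E ← V → L → W — J:chain[open]; E:collider[open]; V:fork[blocks]; L:chain[blocks] ⇒ blocked
  2. F → J → E ← L → W — J:chain[open]; E:collider[open]; L:fork[blocks] ⇒ blocked
  3. F → E ← V → L → W — E:collider[open]; V:fork[blocks]; L:chain[blocks] ⇒ blocked
  4. F → E ← L → W — E:collider[open]; L:fork[blocks] ⇒ blocked
Since every path is blocked, d-separation holds.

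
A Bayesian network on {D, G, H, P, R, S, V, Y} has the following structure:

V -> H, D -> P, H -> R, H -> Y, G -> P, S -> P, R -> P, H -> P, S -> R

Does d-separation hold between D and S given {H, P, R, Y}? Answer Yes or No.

3 paths connect D and S; each must be blocked for d-separation to hold:
  1. D → P ← R ← S — P:collider[open]; R:chain[blocks] ⇒ blocked
  2. D → P ← H → R ← S — P:collider[open]; H:fork[blocks]; R:collider[open] ⇒ blocked
  3. D → P ← S — P:collider[open] ⇒ active
Since the path D → P ← S is active, D and S are not d-separated given {H, P, R, Y}.

No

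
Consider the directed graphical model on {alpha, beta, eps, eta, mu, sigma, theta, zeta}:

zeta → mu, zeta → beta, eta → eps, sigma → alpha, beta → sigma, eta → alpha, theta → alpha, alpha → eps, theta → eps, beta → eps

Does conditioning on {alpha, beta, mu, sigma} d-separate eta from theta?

6 paths connect eta and theta; each must be blocked for d-separation to hold:
  1. eta → alpha ← theta — alpha:collider[open] ⇒ active
  2. eta → alpha ← sigma ← beta → eps ← theta — alpha:collider[open]; sigma:chain[blocks]; beta:fork[blocks]; eps:collider[blocks] ⇒ blocked
  3. eta → alpha → eps ← theta — alpha:chain[blocks]; eps:collider[blocks] ⇒ blocked
  4. eta → eps ← theta — eps:collider[blocks] ⇒ blocked
  5. eta → eps ← alpha ← theta — eps:collider[blocks]; alpha:chain[blocks] ⇒ blocked
  6. eta → eps ← beta → sigma → alpha ← theta — eps:collider[blocks]; beta:fork[blocks]; sigma:chain[blocks]; alpha:collider[open] ⇒ blocked
Because an active path exists, eta and theta are not d-separated.

No — eta and theta are not d-separated given {alpha, beta, mu, sigma}.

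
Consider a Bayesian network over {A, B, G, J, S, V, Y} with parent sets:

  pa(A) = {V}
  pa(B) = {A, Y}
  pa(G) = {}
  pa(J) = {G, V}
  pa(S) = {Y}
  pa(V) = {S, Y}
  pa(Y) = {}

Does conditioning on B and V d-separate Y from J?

Yes

Enumerating the 3 paths from Y to J and testing each for blocking by {B, V}:
  1. Y → V → J — V:chain[blocks] ⇒ blocked
  2. Y → B ← A ← V → J — B:collider[open]; A:chain[open]; V:fork[blocks] ⇒ blocked
  3. Y → S → V → J — S:chain[open]; V:chain[blocks] ⇒ blocked
Every path is blocked, so Y and J are d-separated given {B, V}.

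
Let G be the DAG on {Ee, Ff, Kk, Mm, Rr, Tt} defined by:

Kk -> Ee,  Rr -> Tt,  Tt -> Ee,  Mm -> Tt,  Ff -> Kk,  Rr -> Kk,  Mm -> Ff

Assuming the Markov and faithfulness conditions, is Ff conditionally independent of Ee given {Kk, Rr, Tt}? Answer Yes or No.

There are 4 undirected paths between Ff and Ee; checking each against the conditioning set {Kk, Rr, Tt}:
Path 1: Ff ← Mm → Tt ← Rr → Kk → Ee
  Rr is a fork here and Rr is conditioned on, so the path is blocked at Rr.
Path 2: Ff ← Mm → Tt → Ee
  Tt is a chain here and Tt is conditioned on, so the path is blocked at Tt.
Path 3: Ff → Kk ← Rr → Tt → Ee
  Rr is a fork here and Rr is conditioned on, so the path is blocked at Rr.
Path 4: Ff → Kk → Ee
  Kk is a chain here and Kk is conditioned on, so the path is blocked at Kk.
Since every path is blocked, d-separation holds.

Yes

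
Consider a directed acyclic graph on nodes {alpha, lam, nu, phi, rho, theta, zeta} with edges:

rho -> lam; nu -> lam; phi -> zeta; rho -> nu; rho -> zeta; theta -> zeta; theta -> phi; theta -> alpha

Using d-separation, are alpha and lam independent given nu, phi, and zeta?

No

We examine all 4 paths between alpha and lam:
Path 1: alpha ← theta → phi → zeta ← rho → lam
  phi is a chain here and phi is conditioned on, so the path is blocked at phi.
Path 2: alpha ← theta → phi → zeta ← rho → nu → lam
  phi is a chain here and phi is conditioned on, so the path is blocked at phi.
Path 3: alpha ← theta → zeta ← rho → lam
  theta is a fork and theta is not conditioned on; zeta is a collider and zeta is conditioned on, which opens it; rho is a fork and rho is not conditioned on — no node blocks this path, so it is active.
Path 4: alpha ← theta → zeta ← rho → nu → lam
  nu is a chain here and nu is conditioned on, so the path is blocked at nu.
At least one path is unblocked, so d-separation fails.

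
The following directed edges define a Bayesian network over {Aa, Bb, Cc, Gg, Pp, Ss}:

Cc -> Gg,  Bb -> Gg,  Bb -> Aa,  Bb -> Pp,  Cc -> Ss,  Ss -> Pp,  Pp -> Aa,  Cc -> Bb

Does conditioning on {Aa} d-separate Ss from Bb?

No — Ss and Bb are not d-separated given {Aa}.

4 paths connect Ss and Bb; each must be blocked for d-separation to hold:
  1. Ss → Pp → Aa ← Bb — Pp:chain[open]; Aa:collider[open] ⇒ active
  2. Ss → Pp ← Bb — Pp:collider[open] ⇒ active
  3. Ss ← Cc → Gg ← Bb — Cc:fork[open]; Gg:collider[blocks] ⇒ blocked
  4. Ss ← Cc → Bb — Cc:fork[open] ⇒ active
Since the path Ss → Pp → Aa ← Bb is active, Ss and Bb are not d-separated given {Aa}.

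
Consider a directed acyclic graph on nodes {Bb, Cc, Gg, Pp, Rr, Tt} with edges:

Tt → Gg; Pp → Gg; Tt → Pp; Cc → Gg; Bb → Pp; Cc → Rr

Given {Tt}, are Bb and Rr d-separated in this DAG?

We examine all 2 paths between Bb and Rr:
  1. Bb → Pp → Gg ← Cc → Rr — Pp:chain[open]; Gg:collider[blocks]; Cc:fork[open] ⇒ blocked
  2. Bb → Pp ← Tt → Gg ← Cc → Rr — Pp:collider[blocks]; Tt:fork[blocks]; Gg:collider[blocks]; Cc:fork[open] ⇒ blocked
All paths are blocked; Bb ⊥ Rr | {Tt} holds.

Yes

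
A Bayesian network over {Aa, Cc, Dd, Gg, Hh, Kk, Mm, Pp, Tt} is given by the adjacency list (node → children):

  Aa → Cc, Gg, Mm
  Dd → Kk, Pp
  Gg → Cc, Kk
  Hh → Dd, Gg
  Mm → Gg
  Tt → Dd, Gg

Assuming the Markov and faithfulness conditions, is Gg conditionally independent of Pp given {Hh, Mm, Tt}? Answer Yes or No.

Yes

We examine all 3 paths between Gg and Pp:
Path 1: Gg ← Tt → Dd → Pp
  Tt is a fork here and Tt is conditioned on, so the path is blocked at Tt.
Path 2: Gg → Kk ← Dd → Pp
  Kk is a collider here and neither Kk nor any of its descendants is conditioned on, so the collider stays closed — the path is blocked at Kk.
Path 3: Gg ← Hh → Dd → Pp
  Hh is a fork here and Hh is conditioned on, so the path is blocked at Hh.
Since every path is blocked, d-separation holds.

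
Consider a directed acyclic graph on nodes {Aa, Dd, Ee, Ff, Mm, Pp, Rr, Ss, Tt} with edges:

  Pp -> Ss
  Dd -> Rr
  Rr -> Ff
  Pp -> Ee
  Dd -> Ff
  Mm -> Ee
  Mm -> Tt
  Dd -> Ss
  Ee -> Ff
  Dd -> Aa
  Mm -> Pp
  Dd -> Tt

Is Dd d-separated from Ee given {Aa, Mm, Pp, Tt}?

Yes

6 paths connect Dd and Ee; each must be blocked for d-separation to hold:
Path 1: Dd → Ff ← Ee
  Ff is a collider here and neither Ff nor any of its descendants is conditioned on, so the collider stays closed — the path is blocked at Ff.
Path 2: Dd → Tt ← Mm → Ee
  Mm is a fork here and Mm is conditioned on, so the path is blocked at Mm.
Path 3: Dd → Tt ← Mm → Pp → Ee
  Mm is a fork here and Mm is conditioned on, so the path is blocked at Mm.
Path 4: Dd → Rr → Ff ← Ee
  Ff is a collider here and neither Ff nor any of its descendants is conditioned on, so the collider stays closed — the path is blocked at Ff.
Path 5: Dd → Ss ← Pp → Ee
  Ss is a collider here and neither Ss nor any of its descendants is conditioned on, so the collider stays closed — the path is blocked at Ss.
Path 6: Dd → Ss ← Pp ← Mm → Ee
  Ss is a collider here and neither Ss nor any of its descendants is conditioned on, so the collider stays closed — the path is blocked at Ss.
All paths are blocked; Dd ⊥ Ee | {Aa, Mm, Pp, Tt} holds.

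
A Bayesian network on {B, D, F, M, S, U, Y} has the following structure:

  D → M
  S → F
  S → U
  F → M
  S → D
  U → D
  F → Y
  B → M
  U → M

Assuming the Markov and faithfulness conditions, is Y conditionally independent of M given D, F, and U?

Yes

Enumerating the 5 paths from Y to M and testing each for blocking by {D, F, U}:
Path 1: Y ← F → M
  F is a fork here and F is conditioned on, so the path is blocked at F.
Path 2: Y ← F ← S → D → M
  F is a chain here and F is conditioned on, so the path is blocked at F.
Path 3: Y ← F ← S → D ← U → M
  F is a chain here and F is conditioned on, so the path is blocked at F.
Path 4: Y ← F ← S → U → D → M
  F is a chain here and F is conditioned on, so the path is blocked at F.
Path 5: Y ← F ← S → U → M
  F is a chain here and F is conditioned on, so the path is blocked at F.
Every path is blocked, so Y and M are d-separated given {D, F, U}.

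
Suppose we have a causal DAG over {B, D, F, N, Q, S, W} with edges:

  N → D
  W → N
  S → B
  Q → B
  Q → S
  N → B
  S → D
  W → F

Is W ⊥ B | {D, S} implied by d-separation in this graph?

We examine all 3 paths between W and B:
  1. W → N → B — N:chain[open] ⇒ active
  2. W → N → D ← S → B — N:chain[open]; D:collider[open]; S:fork[blocks] ⇒ blocked
  3. W → N → D ← S ← Q → B — N:chain[open]; D:collider[open]; S:chain[blocks]; Q:fork[open] ⇒ blocked
At least one path is unblocked, so d-separation fails.

No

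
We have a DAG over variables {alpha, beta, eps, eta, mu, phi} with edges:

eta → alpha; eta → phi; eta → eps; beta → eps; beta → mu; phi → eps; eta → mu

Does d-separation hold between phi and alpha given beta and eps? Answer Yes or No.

No

There are 3 undirected paths between phi and alpha; checking each against the conditioning set {beta, eps}:
  1. phi ← eta → alpha — eta:fork[open] ⇒ active
  2. phi → eps ← eta → alpha — eps:collider[open]; eta:fork[open] ⇒ active
  3. phi → eps ← beta → mu ← eta → alpha — eps:collider[open]; beta:fork[blocks]; mu:collider[blocks]; eta:fork[open] ⇒ blocked
Since the path phi ← eta → alpha is active, phi and alpha are not d-separated given {beta, eps}.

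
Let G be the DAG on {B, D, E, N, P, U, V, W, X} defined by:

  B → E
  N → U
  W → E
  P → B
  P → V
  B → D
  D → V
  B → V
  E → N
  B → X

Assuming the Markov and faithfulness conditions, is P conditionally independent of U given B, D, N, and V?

3 paths connect P and U; each must be blocked for d-separation to hold:
Path 1: P → V ← D ← B → E → N → U
  D is a chain here and D is conditioned on, so the path is blocked at D.
Path 2: P → V ← B → E → N → U
  B is a fork here and B is conditioned on, so the path is blocked at B.
Path 3: P → B → E → N → U
  B is a chain here and B is conditioned on, so the path is blocked at B.
Every path is blocked, so P and U are d-separated given {B, D, N, V}.

Yes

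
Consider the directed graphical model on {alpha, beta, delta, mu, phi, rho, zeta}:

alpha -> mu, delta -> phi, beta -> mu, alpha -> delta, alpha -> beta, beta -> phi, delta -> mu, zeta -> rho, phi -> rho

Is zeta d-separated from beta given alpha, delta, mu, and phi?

Yes

We examine all 5 paths between zeta and beta:
Path 1: zeta → rho ← phi ← beta
  rho is a collider here and neither rho nor any of its descendants is conditioned on, so the collider stays closed — the path is blocked at rho.
Path 2: zeta → rho ← phi ← delta ← alpha → beta
  rho is a collider here and neither rho nor any of its descendants is conditioned on, so the collider stays closed — the path is blocked at rho.
Path 3: zeta → rho ← phi ← delta ← alpha → mu ← beta
  rho is a collider here and neither rho nor any of its descendants is conditioned on, so the collider stays closed — the path is blocked at rho.
Path 4: zeta → rho ← phi ← delta → mu ← beta
  rho is a collider here and neither rho nor any of its descendants is conditioned on, so the collider stays closed — the path is blocked at rho.
Path 5: zeta → rho ← phi ← delta → mu ← alpha → beta
  rho is a collider here and neither rho nor any of its descendants is conditioned on, so the collider stays closed — the path is blocked at rho.
Since every path is blocked, d-separation holds.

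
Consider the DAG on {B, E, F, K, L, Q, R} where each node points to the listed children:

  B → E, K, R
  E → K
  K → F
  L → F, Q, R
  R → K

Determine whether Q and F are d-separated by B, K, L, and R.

4 paths connect Q and F; each must be blocked for d-separation to hold:
Path 1: Q ← L → R → K → F
  L is a fork here and L is conditioned on, so the path is blocked at L.
Path 2: Q ← L → R ← B → K → F
  L is a fork here and L is conditioned on, so the path is blocked at L.
Path 3: Q ← L → R ← B → E → K → F
  L is a fork here and L is conditioned on, so the path is blocked at L.
Path 4: Q ← L → F
  L is a fork here and L is conditioned on, so the path is blocked at L.
All paths are blocked; Q ⊥ F | {B, K, L, R} holds.

Yes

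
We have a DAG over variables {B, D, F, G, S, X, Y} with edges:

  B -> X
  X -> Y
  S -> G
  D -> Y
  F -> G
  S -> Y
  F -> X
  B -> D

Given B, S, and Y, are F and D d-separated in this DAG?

Enumerating the 4 paths from F to D and testing each for blocking by {B, S, Y}:
  1. F → G ← S → Y ← X ← B → D — G:collider[blocks]; S:fork[blocks]; Y:collider[open]; X:chain[open]; B:fork[blocks] ⇒ blocked
  2. F → G ← S → Y ← D — G:collider[blocks]; S:fork[blocks]; Y:collider[open] ⇒ blocked
  3. F → X → Y ← D — X:chain[open]; Y:collider[open] ⇒ active
  4. F → X ← B → D — X:collider[open]; B:fork[blocks] ⇒ blocked
Since the path F → X → Y ← D is active, F and D are not d-separated given {B, S, Y}.

No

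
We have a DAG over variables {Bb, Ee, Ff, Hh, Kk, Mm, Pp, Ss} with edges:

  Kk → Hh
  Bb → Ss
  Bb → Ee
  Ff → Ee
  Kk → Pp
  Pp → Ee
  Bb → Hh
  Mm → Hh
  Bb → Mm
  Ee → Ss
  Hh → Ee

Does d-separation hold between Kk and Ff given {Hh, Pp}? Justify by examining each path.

There are 6 undirected paths between Kk and Ff; checking each against the conditioning set {Hh, Pp}:
Path 1: Kk → Hh → Ee ← Ff
  Hh is a chain here and Hh is conditioned on, so the path is blocked at Hh.
Path 2: Kk → Hh ← Bb → Ss ← Ee ← Ff
  Ss is a collider here and neither Ss nor any of its descendants is conditioned on, so the collider stays closed — the path is blocked at Ss.
Path 3: Kk → Hh ← Bb → Ee ← Ff
  Ee is a collider here and neither Ee nor any of its descendants is conditioned on, so the collider stays closed — the path is blocked at Ee.
Path 4: Kk → Hh ← Mm ← Bb → Ss ← Ee ← Ff
  Ss is a collider here and neither Ss nor any of its descendants is conditioned on, so the collider stays closed — the path is blocked at Ss.
Path 5: Kk → Hh ← Mm ← Bb → Ee ← Ff
  Ee is a collider here and neither Ee nor any of its descendants is conditioned on, so the collider stays closed — the path is blocked at Ee.
Path 6: Kk → Pp → Ee ← Ff
  Pp is a chain here and Pp is conditioned on, so the path is blocked at Pp.
All paths are blocked; Kk ⊥ Ff | {Hh, Pp} holds.

Yes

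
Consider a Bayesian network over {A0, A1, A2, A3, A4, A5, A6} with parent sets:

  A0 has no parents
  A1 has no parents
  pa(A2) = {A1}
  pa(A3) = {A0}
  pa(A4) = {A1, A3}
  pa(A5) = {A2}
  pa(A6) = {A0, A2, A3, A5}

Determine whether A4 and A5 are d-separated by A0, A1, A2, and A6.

There are 6 undirected paths between A4 and A5; checking each against the conditioning set {A0, A1, A2, A6}:
  1. A4 ← A1 → A2 → A5 — A1:fork[blocks]; A2:chain[blocks] ⇒ blocked
  2. A4 ← A1 → A2 → A6 ← A5 — A1:fork[blocks]; A2:chain[blocks]; A6:collider[open] ⇒ blocked
  3. A4 ← A3 ← A0 → A6 ← A5 — A3:chain[open]; A0:fork[blocks]; A6:collider[open] ⇒ blocked
  4. A4 ← A3 ← A0 → A6 ← A2 → A5 — A3:chain[open]; A0:fork[blocks]; A6:collider[open]; A2:fork[blocks] ⇒ blocked
  5. A4 ← A3 → A6 ← A5 — A3:fork[open]; A6:collider[open] ⇒ active
  6. A4 ← A3 → A6 ← A2 → A5 — A3:fork[open]; A6:collider[open]; A2:fork[blocks] ⇒ blocked
Since the path A4 ← A3 → A6 ← A5 is active, A4 and A5 are not d-separated given {A0, A1, A2, A6}.

No — A4 and A5 are not d-separated given {A0, A1, A2, A6}.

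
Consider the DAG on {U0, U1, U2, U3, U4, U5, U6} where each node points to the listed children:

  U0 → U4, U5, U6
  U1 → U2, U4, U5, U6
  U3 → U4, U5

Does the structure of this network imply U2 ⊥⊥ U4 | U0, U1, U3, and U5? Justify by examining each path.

There are 5 undirected paths between U2 and U4; checking each against the conditioning set {U0, U1, U3, U5}:
  1. U2 ← U1 → U5 ← U0 → U4 — U1:fork[blocks]; U5:collider[open]; U0:fork[blocks] ⇒ blocked
  2. U2 ← U1 → U5 ← U3 → U4 — U1:fork[blocks]; U5:collider[open]; U3:fork[blocks] ⇒ blocked
  3. U2 ← U1 → U6 ← U0 → U5 ← U3 → U4 — U1:fork[blocks]; U6:collider[blocks]; U0:fork[blocks]; U5:collider[open]; U3:fork[blocks] ⇒ blocked
  4. U2 ← U1 → U6 ← U0 → U4 — U1:fork[blocks]; U6:collider[blocks]; U0:fork[blocks] ⇒ blocked
  5. U2 ← U1 → U4 — U1:fork[blocks] ⇒ blocked
Since every path is blocked, d-separation holds.

Yes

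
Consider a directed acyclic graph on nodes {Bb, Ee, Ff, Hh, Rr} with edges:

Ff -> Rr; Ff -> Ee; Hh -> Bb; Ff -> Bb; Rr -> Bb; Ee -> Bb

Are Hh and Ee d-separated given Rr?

Yes

We examine all 3 paths between Hh and Ee:
Path 1: Hh → Bb ← Ee
  Bb is a collider here and neither Bb nor any of its descendants is conditioned on, so the collider stays closed — the path is blocked at Bb.
Path 2: Hh → Bb ← Ff → Ee
  Bb is a collider here and neither Bb nor any of its descendants is conditioned on, so the collider stays closed — the path is blocked at Bb.
Path 3: Hh → Bb ← Rr ← Ff → Ee
  Bb is a collider here and neither Bb nor any of its descendants is conditioned on, so the collider stays closed — the path is blocked at Bb.
Every path is blocked, so Hh and Ee are d-separated given {Rr}.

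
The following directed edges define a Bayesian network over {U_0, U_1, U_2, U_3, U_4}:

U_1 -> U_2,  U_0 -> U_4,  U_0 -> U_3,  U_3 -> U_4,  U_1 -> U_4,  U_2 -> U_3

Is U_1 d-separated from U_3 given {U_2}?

We examine all 3 paths between U_1 and U_3:
Path 1: U_1 → U_2 → U_3
  U_2 is a chain here and U_2 is conditioned on, so the path is blocked at U_2.
Path 2: U_1 → U_4 ← U_3
  U_4 is a collider here and neither U_4 nor any of its descendants is conditioned on, so the collider stays closed — the path is blocked at U_4.
Path 3: U_1 → U_4 ← U_0 → U_3
  U_4 is a collider here and neither U_4 nor any of its descendants is conditioned on, so the collider stays closed — the path is blocked at U_4.
Every path is blocked, so U_1 and U_3 are d-separated given {U_2}.

Yes — U_1 and U_3 are d-separated given {U_2}.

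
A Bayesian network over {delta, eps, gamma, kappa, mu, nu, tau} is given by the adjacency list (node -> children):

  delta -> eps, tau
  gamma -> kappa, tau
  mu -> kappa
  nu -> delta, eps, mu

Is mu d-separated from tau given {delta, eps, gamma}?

Yes — mu and tau are d-separated given {delta, eps, gamma}.

We examine all 3 paths between mu and tau:
  1. mu → kappa ← gamma → tau — kappa:collider[blocks]; gamma:fork[blocks] ⇒ blocked
  2. mu ← nu → eps ← delta → tau — nu:fork[open]; eps:collider[open]; delta:fork[blocks] ⇒ blocked
  3. mu ← nu → delta → tau — nu:fork[open]; delta:chain[blocks] ⇒ blocked
All paths are blocked; mu ⊥ tau | {delta, eps, gamma} holds.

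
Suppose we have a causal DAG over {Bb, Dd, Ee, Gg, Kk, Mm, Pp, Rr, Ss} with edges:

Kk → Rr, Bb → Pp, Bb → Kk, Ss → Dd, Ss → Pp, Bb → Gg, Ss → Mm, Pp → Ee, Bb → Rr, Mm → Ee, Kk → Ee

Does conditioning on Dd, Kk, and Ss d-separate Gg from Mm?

Yes

6 paths connect Gg and Mm; each must be blocked for d-separation to hold:
Path 1: Gg ← Bb → Kk → Ee ← Mm
  Kk is a chain here and Kk is conditioned on, so the path is blocked at Kk.
Path 2: Gg ← Bb → Kk → Ee ← Pp ← Ss → Mm
  Kk is a chain here and Kk is conditioned on, so the path is blocked at Kk.
Path 3: Gg ← Bb → Pp ← Ss → Mm
  Pp is a collider here and neither Pp nor any of its descendants is conditioned on, so the collider stays closed — the path is blocked at Pp.
Path 4: Gg ← Bb → Pp → Ee ← Mm
  Ee is a collider here and neither Ee nor any of its descendants is conditioned on, so the collider stays closed — the path is blocked at Ee.
Path 5: Gg ← Bb → Rr ← Kk → Ee ← Mm
  Rr is a collider here and neither Rr nor any of its descendants is conditioned on, so the collider stays closed — the path is blocked at Rr.
Path 6: Gg ← Bb → Rr ← Kk → Ee ← Pp ← Ss → Mm
  Rr is a collider here and neither Rr nor any of its descendants is conditioned on, so the collider stays closed — the path is blocked at Rr.
Every path is blocked, so Gg and Mm are d-separated given {Dd, Kk, Ss}.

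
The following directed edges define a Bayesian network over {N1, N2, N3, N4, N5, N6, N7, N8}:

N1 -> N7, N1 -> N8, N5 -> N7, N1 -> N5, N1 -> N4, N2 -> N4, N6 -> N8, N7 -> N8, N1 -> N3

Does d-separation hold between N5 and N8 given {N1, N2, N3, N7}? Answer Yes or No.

We examine all 4 paths between N5 and N8:
Path 1: N5 → N7 → N8
  N7 is a chain here and N7 is conditioned on, so the path is blocked at N7.
Path 2: N5 → N7 ← N1 → N8
  N1 is a fork here and N1 is conditioned on, so the path is blocked at N1.
Path 3: N5 ← N1 → N7 → N8
  N1 is a fork here and N1 is conditioned on, so the path is blocked at N1.
Path 4: N5 ← N1 → N8
  N1 is a fork here and N1 is conditioned on, so the path is blocked at N1.
All paths are blocked; N5 ⊥ N8 | {N1, N2, N3, N7} holds.

Yes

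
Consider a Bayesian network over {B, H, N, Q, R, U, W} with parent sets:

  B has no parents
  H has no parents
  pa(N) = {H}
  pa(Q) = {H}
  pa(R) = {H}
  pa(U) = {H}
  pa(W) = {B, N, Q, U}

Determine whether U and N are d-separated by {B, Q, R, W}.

No — U and N are not d-separated given {B, Q, R, W}.

4 paths connect U and N; each must be blocked for d-separation to hold:
Path 1: U → W ← Q ← H → N
  Q is a chain here and Q is conditioned on, so the path is blocked at Q.
Path 2: U → W ← N
  W is a collider and W is conditioned on, which opens it — no node blocks this path, so it is active.
Path 3: U ← H → Q → W ← N
  Q is a chain here and Q is conditioned on, so the path is blocked at Q.
Path 4: U ← H → N
  H is a fork and H is not conditioned on — no node blocks this path, so it is active.
Since the path U → W ← N is active, U and N are not d-separated given {B, Q, R, W}.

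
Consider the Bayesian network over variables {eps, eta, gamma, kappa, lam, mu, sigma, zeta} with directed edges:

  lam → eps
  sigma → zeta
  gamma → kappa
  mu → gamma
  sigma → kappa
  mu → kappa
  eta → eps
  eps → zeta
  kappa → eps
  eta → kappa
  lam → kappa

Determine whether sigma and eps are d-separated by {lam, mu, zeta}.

Enumerating the 4 paths from sigma to eps and testing each for blocking by {lam, mu, zeta}:
  1. sigma → zeta ← eps — zeta:collider[open] ⇒ active
  2. sigma → kappa ← eta → eps — kappa:collider[open]; eta:fork[open] ⇒ active
  3. sigma → kappa ← lam → eps — kappa:collider[open]; lam:fork[blocks] ⇒ blocked
  4. sigma → kappa → eps — kappa:chain[open] ⇒ active
Since the path sigma → zeta ← eps is active, sigma and eps are not d-separated given {lam, mu, zeta}.

No — sigma and eps are not d-separated given {lam, mu, zeta}.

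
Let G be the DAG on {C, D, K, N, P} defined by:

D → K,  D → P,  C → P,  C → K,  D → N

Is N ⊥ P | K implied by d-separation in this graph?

No — N and P are not d-separated given {K}.

2 paths connect N and P; each must be blocked for d-separation to hold:
  1. N ← D → P — D:fork[open] ⇒ active
  2. N ← D → K ← C → P — D:fork[open]; K:collider[open]; C:fork[open] ⇒ active
Since the path N ← D → P is active, N and P are not d-separated given {K}.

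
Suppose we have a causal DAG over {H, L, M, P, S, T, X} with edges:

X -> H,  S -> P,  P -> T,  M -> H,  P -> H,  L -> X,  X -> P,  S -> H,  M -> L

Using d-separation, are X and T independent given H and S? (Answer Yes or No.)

We examine all 5 paths between X and T:
Path 1: X → H ← S → P → T
  S is a fork here and S is conditioned on, so the path is blocked at S.
Path 2: X → H ← P → T
  H is a collider and H is conditioned on, which opens it; P is a fork and P is not conditioned on — no node blocks this path, so it is active.
Path 3: X → P → T
  P is a chain and P is not conditioned on — no node blocks this path, so it is active.
Path 4: X ← L ← M → H ← S → P → T
  S is a fork here and S is conditioned on, so the path is blocked at S.
Path 5: X ← L ← M → H ← P → T
  L is a chain and L is not conditioned on; M is a fork and M is not conditioned on; H is a collider and H is conditioned on, which opens it; P is a fork and P is not conditioned on — no node blocks this path, so it is active.
Because an active path exists, X and T are not d-separated.

No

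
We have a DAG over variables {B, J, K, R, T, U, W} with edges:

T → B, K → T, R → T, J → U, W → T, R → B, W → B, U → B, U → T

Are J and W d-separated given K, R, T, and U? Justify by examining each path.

Enumerating the 6 paths from J to W and testing each for blocking by {K, R, T, U}:
Path 1: J → U → B ← W
  U is a chain here and U is conditioned on, so the path is blocked at U.
Path 2: J → U → B ← R → T ← W
  U is a chain here and U is conditioned on, so the path is blocked at U.
Path 3: J → U → B ← T ← W
  U is a chain here and U is conditioned on, so the path is blocked at U.
Path 4: J → U → T ← W
  U is a chain here and U is conditioned on, so the path is blocked at U.
Path 5: J → U → T → B ← W
  U is a chain here and U is conditioned on, so the path is blocked at U.
Path 6: J → U → T ← R → B ← W
  U is a chain here and U is conditioned on, so the path is blocked at U.
All paths are blocked; J ⊥ W | {K, R, T, U} holds.

Yes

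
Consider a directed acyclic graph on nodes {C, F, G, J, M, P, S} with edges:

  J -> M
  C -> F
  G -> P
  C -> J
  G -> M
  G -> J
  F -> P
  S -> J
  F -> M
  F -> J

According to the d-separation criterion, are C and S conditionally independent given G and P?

There are 6 undirected paths between C and S; checking each against the conditioning set {G, P}:
Path 1: C → F → P ← G → J ← S
  G is a fork here and G is conditioned on, so the path is blocked at G.
Path 2: C → F → P ← G → M ← J ← S
  G is a fork here and G is conditioned on, so the path is blocked at G.
Path 3: C → F → J ← S
  J is a collider here and neither J nor any of its descendants is conditioned on, so the collider stays closed — the path is blocked at J.
Path 4: C → F → M ← G → J ← S
  M is a collider here and neither M nor any of its descendants is conditioned on, so the collider stays closed — the path is blocked at M.
Path 5: C → F → M ← J ← S
  M is a collider here and neither M nor any of its descendants is conditioned on, so the collider stays closed — the path is blocked at M.
Path 6: C → J ← S
  J is a collider here and neither J nor any of its descendants is conditioned on, so the collider stays closed — the path is blocked at J.
All paths are blocked; C ⊥ S | {G, P} holds.

Yes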